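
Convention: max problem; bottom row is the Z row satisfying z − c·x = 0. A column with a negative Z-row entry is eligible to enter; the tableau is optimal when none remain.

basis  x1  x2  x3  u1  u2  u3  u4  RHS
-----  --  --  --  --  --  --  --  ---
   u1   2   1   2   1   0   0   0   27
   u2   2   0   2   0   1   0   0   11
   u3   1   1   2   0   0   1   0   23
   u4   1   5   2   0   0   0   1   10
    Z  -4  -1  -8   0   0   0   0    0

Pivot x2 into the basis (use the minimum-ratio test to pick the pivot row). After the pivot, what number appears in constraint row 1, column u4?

-1/5

Ratio test on column x2 — row 1: 27/1 = 27; row 2: entry 0 ≤ 0; row 3: 23/1 = 23; row 4: 10/5 = 2. Minimum is 2 at row 4 (u4 leaves); pivot element 5.
Divide row 4 by 5; eliminate column x2 from the other rows.
Row 1 update in column u4: 0 − 1·(1/5) = -1/5.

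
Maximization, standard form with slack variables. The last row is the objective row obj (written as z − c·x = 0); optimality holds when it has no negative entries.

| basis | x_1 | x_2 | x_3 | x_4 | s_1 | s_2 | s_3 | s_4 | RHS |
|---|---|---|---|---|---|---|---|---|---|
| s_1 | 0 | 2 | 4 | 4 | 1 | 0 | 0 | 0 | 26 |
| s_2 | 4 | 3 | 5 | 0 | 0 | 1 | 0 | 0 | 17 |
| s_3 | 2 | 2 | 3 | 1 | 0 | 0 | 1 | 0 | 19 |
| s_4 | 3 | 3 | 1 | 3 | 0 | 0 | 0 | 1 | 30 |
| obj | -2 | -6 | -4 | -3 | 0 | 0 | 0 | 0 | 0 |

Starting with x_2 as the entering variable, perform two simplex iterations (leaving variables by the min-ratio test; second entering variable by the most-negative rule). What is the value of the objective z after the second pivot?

45

Ratio test on column x_2 — row 1: 26/2 = 13; row 2: 17/3 = 17/3; row 3: 19/2 = 19/2; row 4: 30/3 = 10. Minimum is 17/3 at row 2 (s_2 leaves); pivot element 3.
Pivot on row 2; the obj-row RHS becomes 0 − (-6)·(17/3) = 34.
Next entering variable (most negative obj-row entry -3): x_4.
Ratio test on column x_4 — row 1: (44/3)/4 = 11/3; row 2: entry 0 ≤ 0; row 3: (23/3)/1 = 23/3; row 4: 13/3 = 13/3. Minimum is 11/3 at row 1 (s_1 leaves); pivot element 4.
After the second pivot the obj-row RHS is 34 − (-3)·(11/3) = 45.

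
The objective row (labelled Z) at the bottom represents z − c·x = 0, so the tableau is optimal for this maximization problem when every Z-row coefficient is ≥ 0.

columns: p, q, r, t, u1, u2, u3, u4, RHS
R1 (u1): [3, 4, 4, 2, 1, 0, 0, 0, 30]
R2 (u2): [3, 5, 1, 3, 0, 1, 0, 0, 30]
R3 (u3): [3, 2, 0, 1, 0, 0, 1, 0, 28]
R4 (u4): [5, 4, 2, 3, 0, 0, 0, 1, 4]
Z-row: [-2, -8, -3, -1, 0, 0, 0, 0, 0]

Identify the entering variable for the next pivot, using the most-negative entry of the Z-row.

Negative Z-row entries: p: -2, q: -8, r: -3, t: -1.
The most negative is -8 in column q, so q enters.

q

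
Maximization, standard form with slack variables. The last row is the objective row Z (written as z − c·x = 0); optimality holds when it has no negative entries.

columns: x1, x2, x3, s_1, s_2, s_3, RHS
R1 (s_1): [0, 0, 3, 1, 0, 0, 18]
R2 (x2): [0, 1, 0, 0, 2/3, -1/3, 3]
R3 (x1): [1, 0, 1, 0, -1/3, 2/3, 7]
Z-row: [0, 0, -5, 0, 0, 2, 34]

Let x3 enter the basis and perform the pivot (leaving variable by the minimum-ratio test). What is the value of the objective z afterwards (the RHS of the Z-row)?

64

Ratio test on column x3 — row 1: 18/3 = 6; row 2: entry 0 ≤ 0; row 3: 7/1 = 7. Minimum is 6 at row 1 (s_1 leaves); pivot element 3.
Pivot on row 1; the Z-row RHS becomes 34 − (-5)·6 = 64.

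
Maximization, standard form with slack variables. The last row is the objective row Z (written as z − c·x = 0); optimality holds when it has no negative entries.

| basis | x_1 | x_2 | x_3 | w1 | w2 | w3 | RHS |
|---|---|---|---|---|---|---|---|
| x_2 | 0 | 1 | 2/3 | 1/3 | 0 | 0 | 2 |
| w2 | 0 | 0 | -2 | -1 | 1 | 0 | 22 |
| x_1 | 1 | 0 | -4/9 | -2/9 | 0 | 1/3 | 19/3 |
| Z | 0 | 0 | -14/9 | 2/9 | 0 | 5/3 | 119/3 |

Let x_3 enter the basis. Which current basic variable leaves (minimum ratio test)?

x_2

Column x_3 entries and ratios — x_2: 2/(2/3) = 3; w2: -2 ≤ 0, skip; x_1: -4/9 ≤ 0, skip.
Smallest ratio is 3 in the row of x_2, so x_2 leaves.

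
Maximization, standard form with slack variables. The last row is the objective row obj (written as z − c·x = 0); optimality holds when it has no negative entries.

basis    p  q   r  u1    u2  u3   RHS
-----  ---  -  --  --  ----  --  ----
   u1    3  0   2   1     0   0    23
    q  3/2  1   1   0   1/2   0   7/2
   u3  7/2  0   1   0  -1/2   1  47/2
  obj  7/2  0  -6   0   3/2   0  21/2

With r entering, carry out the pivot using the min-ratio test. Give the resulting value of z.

63/2

Ratio test on column r — row 1: 23/2 = 23/2; row 2: (7/2)/1 = 7/2; row 3: (47/2)/1 = 47/2. Minimum is 7/2 at row 2 (q leaves); pivot element 1.
Pivot on row 2; the obj-row RHS becomes 21/2 − (-6)·(7/2) = 63/2.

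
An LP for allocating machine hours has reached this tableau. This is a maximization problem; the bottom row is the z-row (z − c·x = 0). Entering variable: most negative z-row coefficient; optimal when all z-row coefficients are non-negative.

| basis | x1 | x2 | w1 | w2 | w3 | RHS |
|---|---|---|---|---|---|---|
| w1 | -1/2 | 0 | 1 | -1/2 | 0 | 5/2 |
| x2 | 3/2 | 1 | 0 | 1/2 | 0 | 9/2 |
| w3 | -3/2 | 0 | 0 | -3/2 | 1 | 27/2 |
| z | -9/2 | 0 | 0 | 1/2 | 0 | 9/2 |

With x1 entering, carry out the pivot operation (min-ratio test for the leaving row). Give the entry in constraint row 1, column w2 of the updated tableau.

Ratio test on column x1 — row 1: entry -1/2 ≤ 0; row 2: (9/2)/(3/2) = 3; row 3: entry -3/2 ≤ 0. Minimum is 3 at row 2 (x2 leaves); pivot element 3/2.
Divide row 2 by 3/2; eliminate column x1 from the other rows.
Row 1 update in column w2: -1/2 − (-1/2)·(1/3) = -1/3.

-1/3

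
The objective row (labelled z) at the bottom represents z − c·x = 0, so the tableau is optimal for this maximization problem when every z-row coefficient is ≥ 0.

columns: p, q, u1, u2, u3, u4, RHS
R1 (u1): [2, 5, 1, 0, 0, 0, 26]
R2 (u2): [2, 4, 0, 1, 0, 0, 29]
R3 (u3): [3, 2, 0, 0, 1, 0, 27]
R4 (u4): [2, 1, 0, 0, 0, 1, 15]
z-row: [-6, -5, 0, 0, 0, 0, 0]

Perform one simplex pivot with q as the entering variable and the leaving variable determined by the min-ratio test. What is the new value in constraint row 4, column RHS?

49/5

Ratio test on column q — row 1: 26/5 = 26/5; row 2: 29/4 = 29/4; row 3: 27/2 = 27/2; row 4: 15/1 = 15. Minimum is 26/5 at row 1 (u1 leaves); pivot element 5.
Divide row 1 by 5; eliminate column q from the other rows.
Row 4 update in column RHS: 15 − 1·(26/5) = 49/5.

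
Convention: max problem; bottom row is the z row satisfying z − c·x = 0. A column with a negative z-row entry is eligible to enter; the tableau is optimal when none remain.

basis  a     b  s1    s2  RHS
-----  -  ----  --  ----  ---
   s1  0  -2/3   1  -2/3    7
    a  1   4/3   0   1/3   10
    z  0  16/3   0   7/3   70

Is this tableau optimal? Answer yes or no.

yes

Every z-row coefficient is ≥ 0, so the tableau is optimal.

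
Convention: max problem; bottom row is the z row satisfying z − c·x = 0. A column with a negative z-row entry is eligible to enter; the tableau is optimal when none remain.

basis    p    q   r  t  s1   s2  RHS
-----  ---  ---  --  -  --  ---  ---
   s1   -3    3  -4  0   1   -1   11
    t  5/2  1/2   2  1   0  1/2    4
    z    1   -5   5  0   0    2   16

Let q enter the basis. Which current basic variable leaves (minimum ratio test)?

Column q entries and ratios — s1: 11/3 = 11/3; t: 4/(1/2) = 8.
Smallest ratio is 11/3 in the row of s1, so s1 leaves.

s1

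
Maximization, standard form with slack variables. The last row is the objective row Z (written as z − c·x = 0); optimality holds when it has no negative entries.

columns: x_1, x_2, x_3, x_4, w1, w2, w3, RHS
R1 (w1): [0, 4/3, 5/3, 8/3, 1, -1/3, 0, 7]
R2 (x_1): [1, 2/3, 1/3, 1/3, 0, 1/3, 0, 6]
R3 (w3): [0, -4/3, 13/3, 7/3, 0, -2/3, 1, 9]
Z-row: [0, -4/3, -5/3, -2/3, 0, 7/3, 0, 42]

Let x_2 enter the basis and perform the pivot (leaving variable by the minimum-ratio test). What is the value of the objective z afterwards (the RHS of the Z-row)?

Ratio test on column x_2 — row 1: 7/(4/3) = 21/4; row 2: 6/(2/3) = 9; row 3: entry -4/3 ≤ 0. Minimum is 21/4 at row 1 (w1 leaves); pivot element 4/3.
Pivot on row 1; the Z-row RHS becomes 42 − (-4/3)·(21/4) = 49.

49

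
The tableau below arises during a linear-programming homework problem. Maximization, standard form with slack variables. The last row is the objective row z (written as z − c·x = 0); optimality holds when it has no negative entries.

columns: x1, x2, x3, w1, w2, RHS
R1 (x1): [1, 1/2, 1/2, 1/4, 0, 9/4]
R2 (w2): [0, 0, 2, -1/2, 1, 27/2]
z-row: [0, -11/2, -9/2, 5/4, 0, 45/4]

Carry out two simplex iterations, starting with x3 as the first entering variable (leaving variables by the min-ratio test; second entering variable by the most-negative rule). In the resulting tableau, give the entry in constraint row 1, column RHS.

Ratio test on column x3 — row 1: (9/4)/(1/2) = 9/2; row 2: (27/2)/2 = 27/4. Minimum is 9/2 at row 1 (x1 leaves); pivot element 1/2.
Divide row 1 by 1/2; eliminate column x3 from the other rows.
Second iteration: most negative z-row entry is -1 in column x2, so x2 enters.
Ratio test on column x2 — row 1: (9/2)/1 = 9/2; row 2: entry -2 ≤ 0. Minimum is 9/2 at row 1 (x3 leaves); pivot element 1.
Divide row 1 by 1; eliminate column x2 from the other rows.
After both pivots, the entry at constraint row 1, column RHS is 9/2.

9/2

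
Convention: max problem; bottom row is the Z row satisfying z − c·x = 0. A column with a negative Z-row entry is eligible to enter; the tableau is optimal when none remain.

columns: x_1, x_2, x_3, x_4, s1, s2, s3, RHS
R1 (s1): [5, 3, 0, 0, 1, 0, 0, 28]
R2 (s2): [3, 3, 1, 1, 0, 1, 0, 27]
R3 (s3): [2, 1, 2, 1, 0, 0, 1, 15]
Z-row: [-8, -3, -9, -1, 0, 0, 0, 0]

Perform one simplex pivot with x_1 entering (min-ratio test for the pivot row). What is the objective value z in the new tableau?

Ratio test on column x_1 — row 1: 28/5 = 28/5; row 2: 27/3 = 9; row 3: 15/2 = 15/2. Minimum is 28/5 at row 1 (s1 leaves); pivot element 5.
Pivot on row 1; the Z-row RHS becomes 0 − (-8)·(28/5) = 224/5.

224/5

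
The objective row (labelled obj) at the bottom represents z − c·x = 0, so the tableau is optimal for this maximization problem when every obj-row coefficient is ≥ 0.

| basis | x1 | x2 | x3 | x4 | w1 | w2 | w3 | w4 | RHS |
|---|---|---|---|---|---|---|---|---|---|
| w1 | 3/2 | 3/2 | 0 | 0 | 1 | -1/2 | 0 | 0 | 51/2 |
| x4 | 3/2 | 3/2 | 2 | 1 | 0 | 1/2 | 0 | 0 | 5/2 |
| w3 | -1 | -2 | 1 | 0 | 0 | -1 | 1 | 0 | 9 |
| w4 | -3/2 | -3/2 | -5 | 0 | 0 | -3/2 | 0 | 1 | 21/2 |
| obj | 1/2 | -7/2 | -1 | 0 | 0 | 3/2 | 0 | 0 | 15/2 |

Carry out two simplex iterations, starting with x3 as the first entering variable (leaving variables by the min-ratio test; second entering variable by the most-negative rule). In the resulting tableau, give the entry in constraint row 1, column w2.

-1

Ratio test on column x3 — row 1: entry 0 ≤ 0; row 2: (5/2)/2 = 5/4; row 3: 9/1 = 9; row 4: entry -5 ≤ 0. Minimum is 5/4 at row 2 (x4 leaves); pivot element 2.
Divide row 2 by 2; eliminate column x3 from the other rows.
Second iteration: most negative obj-row entry is -11/4 in column x2, so x2 enters.
Ratio test on column x2 — row 1: (51/2)/(3/2) = 17; row 2: (5/4)/(3/4) = 5/3; row 3: entry -11/4 ≤ 0; row 4: (67/4)/(9/4) = 67/9. Minimum is 5/3 at row 2 (x3 leaves); pivot element 3/4.
Divide row 2 by 3/4; eliminate column x2 from the other rows.
After both pivots, the entry at constraint row 1, column w2 is -1.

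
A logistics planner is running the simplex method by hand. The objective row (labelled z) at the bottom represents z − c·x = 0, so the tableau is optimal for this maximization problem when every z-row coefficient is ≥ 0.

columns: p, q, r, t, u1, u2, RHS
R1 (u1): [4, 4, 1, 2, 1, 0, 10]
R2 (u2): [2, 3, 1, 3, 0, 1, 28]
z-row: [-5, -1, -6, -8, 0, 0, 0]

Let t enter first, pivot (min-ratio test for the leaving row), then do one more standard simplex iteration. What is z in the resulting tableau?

60

Ratio test on column t — row 1: 10/2 = 5; row 2: 28/3 = 28/3. Minimum is 5 at row 1 (u1 leaves); pivot element 2.
Pivot on row 1; the z-row RHS becomes 0 − (-8)·5 = 40.
Next entering variable (most negative z-row entry -2): r.
Ratio test on column r — row 1: 5/(1/2) = 10; row 2: entry -1/2 ≤ 0. Minimum is 10 at row 1 (t leaves); pivot element 1/2.
After the second pivot the z-row RHS is 40 − (-2)·10 = 60.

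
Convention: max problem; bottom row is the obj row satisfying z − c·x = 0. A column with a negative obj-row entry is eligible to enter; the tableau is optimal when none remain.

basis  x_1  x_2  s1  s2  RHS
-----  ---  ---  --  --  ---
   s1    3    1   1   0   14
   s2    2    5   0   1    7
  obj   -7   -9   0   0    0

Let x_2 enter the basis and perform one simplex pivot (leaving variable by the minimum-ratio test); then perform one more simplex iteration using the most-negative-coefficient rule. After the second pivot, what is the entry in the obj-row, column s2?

7/2

Ratio test on column x_2 — row 1: 14/1 = 14; row 2: 7/5 = 7/5. Minimum is 7/5 at row 2 (s2 leaves); pivot element 5.
Divide row 2 by 5; eliminate column x_2 from the other rows.
Second iteration: most negative obj-row entry is -17/5 in column x_1, so x_1 enters.
Ratio test on column x_1 — row 1: (63/5)/(13/5) = 63/13; row 2: (7/5)/(2/5) = 7/2. Minimum is 7/2 at row 2 (x_2 leaves); pivot element 2/5.
Divide row 2 by 2/5; eliminate column x_1 from the other rows.
After both pivots, the entry at the obj-row, column s2 is 7/2.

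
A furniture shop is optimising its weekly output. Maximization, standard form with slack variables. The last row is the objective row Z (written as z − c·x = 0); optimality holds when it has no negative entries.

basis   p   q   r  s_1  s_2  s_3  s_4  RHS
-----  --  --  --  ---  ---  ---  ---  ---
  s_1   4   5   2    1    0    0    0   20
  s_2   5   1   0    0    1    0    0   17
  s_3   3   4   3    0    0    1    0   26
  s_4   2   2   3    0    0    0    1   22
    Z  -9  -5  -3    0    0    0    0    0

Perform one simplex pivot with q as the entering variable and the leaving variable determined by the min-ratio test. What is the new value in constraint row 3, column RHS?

10

Ratio test on column q — row 1: 20/5 = 4; row 2: 17/1 = 17; row 3: 26/4 = 13/2; row 4: 22/2 = 11. Minimum is 4 at row 1 (s_1 leaves); pivot element 5.
Divide row 1 by 5; eliminate column q from the other rows.
Row 3 update in column RHS: 26 − 4·4 = 10.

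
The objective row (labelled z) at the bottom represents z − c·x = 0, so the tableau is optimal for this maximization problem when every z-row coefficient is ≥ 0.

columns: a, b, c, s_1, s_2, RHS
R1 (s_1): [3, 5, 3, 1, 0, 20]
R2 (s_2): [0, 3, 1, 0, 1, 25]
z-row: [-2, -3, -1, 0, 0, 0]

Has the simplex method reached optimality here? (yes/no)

no

The z-row has a negative entry -3 in column b, so it is not optimal.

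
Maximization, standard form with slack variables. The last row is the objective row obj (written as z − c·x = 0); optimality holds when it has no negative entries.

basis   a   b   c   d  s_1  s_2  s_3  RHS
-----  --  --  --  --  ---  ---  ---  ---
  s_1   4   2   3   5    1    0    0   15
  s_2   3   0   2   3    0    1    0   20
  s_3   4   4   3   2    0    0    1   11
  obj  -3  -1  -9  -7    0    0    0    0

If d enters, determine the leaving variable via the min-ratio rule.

s_1

Column d entries and ratios — s_1: 15/5 = 3; s_2: 20/3 = 20/3; s_3: 11/2 = 11/2.
Smallest ratio is 3 in the row of s_1, so s_1 leaves.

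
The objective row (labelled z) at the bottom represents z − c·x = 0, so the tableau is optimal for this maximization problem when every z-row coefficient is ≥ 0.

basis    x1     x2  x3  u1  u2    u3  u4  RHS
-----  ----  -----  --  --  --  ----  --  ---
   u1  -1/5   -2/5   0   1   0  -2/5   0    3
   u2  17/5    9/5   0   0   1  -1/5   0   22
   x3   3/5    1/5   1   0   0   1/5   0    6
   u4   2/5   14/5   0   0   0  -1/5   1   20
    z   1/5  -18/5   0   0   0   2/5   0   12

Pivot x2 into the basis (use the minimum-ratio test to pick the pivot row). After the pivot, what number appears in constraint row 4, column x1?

Ratio test on column x2 — row 1: entry -2/5 ≤ 0; row 2: 22/(9/5) = 110/9; row 3: 6/(1/5) = 30; row 4: 20/(14/5) = 50/7. Minimum is 50/7 at row 4 (u4 leaves); pivot element 14/5.
Divide row 4 by 14/5; eliminate column x2 from the other rows.
In the new row 4, the x1 entry is the old entry divided by the pivot: (2/5)/(14/5) = 1/7.

1/7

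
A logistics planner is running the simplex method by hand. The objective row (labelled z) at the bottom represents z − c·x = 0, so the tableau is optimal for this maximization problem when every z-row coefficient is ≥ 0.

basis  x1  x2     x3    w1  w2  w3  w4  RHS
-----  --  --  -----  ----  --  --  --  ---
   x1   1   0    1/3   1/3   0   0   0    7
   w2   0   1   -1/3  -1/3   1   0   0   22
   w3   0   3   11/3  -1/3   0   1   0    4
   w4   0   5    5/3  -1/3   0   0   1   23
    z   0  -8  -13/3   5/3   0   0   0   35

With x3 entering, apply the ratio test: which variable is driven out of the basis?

w3

Column x3 entries and ratios — x1: 7/(1/3) = 21; w2: -1/3 ≤ 0, skip; w3: 4/(11/3) = 12/11; w4: 23/(5/3) = 69/5.
Smallest ratio is 12/11 in the row of w3, so w3 leaves.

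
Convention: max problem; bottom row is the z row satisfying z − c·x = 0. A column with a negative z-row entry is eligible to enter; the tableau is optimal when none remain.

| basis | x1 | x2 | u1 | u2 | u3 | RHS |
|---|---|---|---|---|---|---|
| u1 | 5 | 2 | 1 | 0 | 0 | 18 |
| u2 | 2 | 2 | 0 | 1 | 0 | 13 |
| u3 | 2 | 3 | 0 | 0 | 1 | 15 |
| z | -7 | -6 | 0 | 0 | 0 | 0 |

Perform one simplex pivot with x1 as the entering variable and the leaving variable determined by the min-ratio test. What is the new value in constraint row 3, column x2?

Ratio test on column x1 — row 1: 18/5 = 18/5; row 2: 13/2 = 13/2; row 3: 15/2 = 15/2. Minimum is 18/5 at row 1 (u1 leaves); pivot element 5.
Divide row 1 by 5; eliminate column x1 from the other rows.
Row 3 update in column x2: 3 − 2·(2/5) = 11/5.

11/5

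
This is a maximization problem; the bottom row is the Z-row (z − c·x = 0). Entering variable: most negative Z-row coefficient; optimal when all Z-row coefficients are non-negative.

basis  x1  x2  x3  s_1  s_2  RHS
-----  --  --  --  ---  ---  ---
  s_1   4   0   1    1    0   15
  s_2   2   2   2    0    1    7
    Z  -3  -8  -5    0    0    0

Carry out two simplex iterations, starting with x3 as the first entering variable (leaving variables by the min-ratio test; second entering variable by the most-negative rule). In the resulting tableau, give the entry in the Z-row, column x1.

Ratio test on column x3 — row 1: 15/1 = 15; row 2: 7/2 = 7/2. Minimum is 7/2 at row 2 (s_2 leaves); pivot element 2.
Divide row 2 by 2; eliminate column x3 from the other rows.
Second iteration: most negative Z-row entry is -3 in column x2, so x2 enters.
Ratio test on column x2 — row 1: entry -1 ≤ 0; row 2: (7/2)/1 = 7/2. Minimum is 7/2 at row 2 (x3 leaves); pivot element 1.
Divide row 2 by 1; eliminate column x2 from the other rows.
After both pivots, the entry at the Z-row, column x1 is 5.

5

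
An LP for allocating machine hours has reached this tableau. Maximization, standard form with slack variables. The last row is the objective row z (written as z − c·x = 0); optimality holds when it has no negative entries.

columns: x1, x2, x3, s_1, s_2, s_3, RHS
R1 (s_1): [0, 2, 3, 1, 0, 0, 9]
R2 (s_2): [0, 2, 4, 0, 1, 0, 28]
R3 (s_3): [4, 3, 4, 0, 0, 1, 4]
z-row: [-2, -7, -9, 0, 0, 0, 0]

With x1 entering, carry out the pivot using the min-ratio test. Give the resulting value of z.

2

Ratio test on column x1 — row 1: entry 0 ≤ 0; row 2: entry 0 ≤ 0; row 3: 4/4 = 1. Minimum is 1 at row 3 (s_3 leaves); pivot element 4.
Pivot on row 3; the z-row RHS becomes 0 − (-2)·1 = 2.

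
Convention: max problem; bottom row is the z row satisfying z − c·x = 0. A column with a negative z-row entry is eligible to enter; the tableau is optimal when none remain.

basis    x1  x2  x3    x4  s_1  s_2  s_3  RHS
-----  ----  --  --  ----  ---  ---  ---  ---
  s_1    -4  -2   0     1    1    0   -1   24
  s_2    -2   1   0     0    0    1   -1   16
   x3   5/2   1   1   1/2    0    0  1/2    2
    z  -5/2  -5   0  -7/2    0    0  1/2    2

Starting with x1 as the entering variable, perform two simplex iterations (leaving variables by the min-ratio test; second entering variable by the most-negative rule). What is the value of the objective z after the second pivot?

Ratio test on column x1 — row 1: entry -4 ≤ 0; row 2: entry -2 ≤ 0; row 3: 2/(5/2) = 4/5. Minimum is 4/5 at row 3 (x3 leaves); pivot element 5/2.
Pivot on row 3; the z-row RHS becomes 2 − (-5/2)·(4/5) = 4.
Next entering variable (most negative z-row entry -4): x2.
Ratio test on column x2 — row 1: entry -2/5 ≤ 0; row 2: (88/5)/(9/5) = 88/9; row 3: (4/5)/(2/5) = 2. Minimum is 2 at row 3 (x1 leaves); pivot element 2/5.
After the second pivot the z-row RHS is 4 − (-4)·2 = 12.

12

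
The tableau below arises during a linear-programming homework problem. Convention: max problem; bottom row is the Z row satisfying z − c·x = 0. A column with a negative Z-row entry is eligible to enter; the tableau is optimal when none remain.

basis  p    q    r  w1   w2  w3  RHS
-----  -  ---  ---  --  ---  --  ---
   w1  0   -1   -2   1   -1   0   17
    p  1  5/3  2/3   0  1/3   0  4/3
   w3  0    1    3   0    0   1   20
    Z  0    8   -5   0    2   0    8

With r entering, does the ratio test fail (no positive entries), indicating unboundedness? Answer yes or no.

Column r has positive entries in row(s) 2, 3, so the ratio test bounds it — not unbounded.

no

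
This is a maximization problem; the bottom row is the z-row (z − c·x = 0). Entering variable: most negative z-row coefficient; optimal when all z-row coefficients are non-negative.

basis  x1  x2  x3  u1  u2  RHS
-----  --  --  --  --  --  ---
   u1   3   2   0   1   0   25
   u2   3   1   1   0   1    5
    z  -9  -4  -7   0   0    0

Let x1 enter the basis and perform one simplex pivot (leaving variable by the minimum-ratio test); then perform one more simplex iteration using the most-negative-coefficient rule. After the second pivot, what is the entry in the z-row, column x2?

Ratio test on column x1 — row 1: 25/3 = 25/3; row 2: 5/3 = 5/3. Minimum is 5/3 at row 2 (u2 leaves); pivot element 3.
Divide row 2 by 3; eliminate column x1 from the other rows.
Second iteration: most negative z-row entry is -4 in column x3, so x3 enters.
Ratio test on column x3 — row 1: entry -1 ≤ 0; row 2: (5/3)/(1/3) = 5. Minimum is 5 at row 2 (x1 leaves); pivot element 1/3.
Divide row 2 by 1/3; eliminate column x3 from the other rows.
After both pivots, the entry at the z-row, column x2 is 3.

3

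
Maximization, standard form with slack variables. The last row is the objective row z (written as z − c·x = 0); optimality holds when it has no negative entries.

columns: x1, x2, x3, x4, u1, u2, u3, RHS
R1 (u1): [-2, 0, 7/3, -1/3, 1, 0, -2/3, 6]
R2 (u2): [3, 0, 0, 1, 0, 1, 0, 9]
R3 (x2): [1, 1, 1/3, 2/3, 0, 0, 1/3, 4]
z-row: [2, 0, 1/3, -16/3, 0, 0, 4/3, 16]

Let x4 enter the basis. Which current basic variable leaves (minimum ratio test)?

Column x4 entries and ratios — u1: -1/3 ≤ 0, skip; u2: 9/1 = 9; x2: 4/(2/3) = 6.
Smallest ratio is 6 in the row of x2, so x2 leaves.

x2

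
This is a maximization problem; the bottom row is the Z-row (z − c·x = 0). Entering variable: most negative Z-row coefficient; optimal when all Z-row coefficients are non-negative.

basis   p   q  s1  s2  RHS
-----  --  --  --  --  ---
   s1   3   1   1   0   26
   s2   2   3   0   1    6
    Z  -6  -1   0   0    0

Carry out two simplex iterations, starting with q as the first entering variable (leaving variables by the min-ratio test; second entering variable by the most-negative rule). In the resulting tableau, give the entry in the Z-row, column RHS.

18

Ratio test on column q — row 1: 26/1 = 26; row 2: 6/3 = 2. Minimum is 2 at row 2 (s2 leaves); pivot element 3.
Divide row 2 by 3; eliminate column q from the other rows.
Second iteration: most negative Z-row entry is -16/3 in column p, so p enters.
Ratio test on column p — row 1: 24/(7/3) = 72/7; row 2: 2/(2/3) = 3. Minimum is 3 at row 2 (q leaves); pivot element 2/3.
Divide row 2 by 2/3; eliminate column p from the other rows.
After both pivots, the entry at the Z-row, column RHS is 18.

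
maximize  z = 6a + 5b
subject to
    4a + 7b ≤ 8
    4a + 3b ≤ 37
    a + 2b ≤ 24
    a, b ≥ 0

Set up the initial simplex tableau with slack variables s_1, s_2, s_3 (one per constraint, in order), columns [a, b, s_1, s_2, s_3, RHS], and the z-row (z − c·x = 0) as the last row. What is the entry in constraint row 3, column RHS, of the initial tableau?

24

The RHS of constraint 3 is b_3 = 24.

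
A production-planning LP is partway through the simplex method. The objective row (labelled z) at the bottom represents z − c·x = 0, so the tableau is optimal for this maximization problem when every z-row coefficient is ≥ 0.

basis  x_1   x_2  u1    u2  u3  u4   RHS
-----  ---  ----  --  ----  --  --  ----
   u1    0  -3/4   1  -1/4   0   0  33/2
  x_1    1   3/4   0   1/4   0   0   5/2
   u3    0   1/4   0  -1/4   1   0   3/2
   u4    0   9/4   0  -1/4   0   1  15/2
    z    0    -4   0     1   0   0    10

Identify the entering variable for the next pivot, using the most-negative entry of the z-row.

Negative z-row entries: x_2: -4.
The most negative is -4 in column x_2, so x_2 enters.

x_2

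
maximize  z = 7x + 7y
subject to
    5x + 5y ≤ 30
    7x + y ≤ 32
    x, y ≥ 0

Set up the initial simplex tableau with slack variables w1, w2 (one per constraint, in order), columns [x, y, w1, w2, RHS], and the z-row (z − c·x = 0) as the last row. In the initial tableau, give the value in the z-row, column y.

-7

The z-row carries the negated objective coefficients: the y entry is -7.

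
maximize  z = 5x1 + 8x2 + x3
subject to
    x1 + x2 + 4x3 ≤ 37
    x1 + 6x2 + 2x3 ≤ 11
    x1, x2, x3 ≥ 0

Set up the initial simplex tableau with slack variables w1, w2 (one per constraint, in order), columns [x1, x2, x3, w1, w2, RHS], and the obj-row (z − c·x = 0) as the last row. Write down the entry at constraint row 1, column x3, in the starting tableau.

4

Constraint 1 has coefficient 4 on x3.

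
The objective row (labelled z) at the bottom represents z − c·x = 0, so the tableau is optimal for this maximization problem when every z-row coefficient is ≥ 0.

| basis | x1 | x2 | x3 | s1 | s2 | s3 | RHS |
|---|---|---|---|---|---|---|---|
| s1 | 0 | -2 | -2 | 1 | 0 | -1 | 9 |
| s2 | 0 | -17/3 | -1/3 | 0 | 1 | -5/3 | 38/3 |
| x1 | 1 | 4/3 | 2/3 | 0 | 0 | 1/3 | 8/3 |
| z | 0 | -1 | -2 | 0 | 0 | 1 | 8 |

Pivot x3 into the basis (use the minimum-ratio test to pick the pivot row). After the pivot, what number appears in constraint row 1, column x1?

Ratio test on column x3 — row 1: entry -2 ≤ 0; row 2: entry -1/3 ≤ 0; row 3: (8/3)/(2/3) = 4. Minimum is 4 at row 3 (x1 leaves); pivot element 2/3.
Divide row 3 by 2/3; eliminate column x3 from the other rows.
Row 1 update in column x1: 0 − (-2)·(3/2) = 3.

3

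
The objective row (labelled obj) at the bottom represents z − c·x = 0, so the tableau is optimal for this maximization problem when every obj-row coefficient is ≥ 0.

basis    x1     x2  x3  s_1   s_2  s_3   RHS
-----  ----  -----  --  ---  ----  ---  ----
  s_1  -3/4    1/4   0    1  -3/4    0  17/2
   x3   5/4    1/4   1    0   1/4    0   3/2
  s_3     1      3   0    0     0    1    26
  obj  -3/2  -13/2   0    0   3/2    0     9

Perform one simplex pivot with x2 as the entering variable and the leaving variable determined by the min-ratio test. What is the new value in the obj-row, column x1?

Ratio test on column x2 — row 1: (17/2)/(1/4) = 34; row 2: (3/2)/(1/4) = 6; row 3: 26/3 = 26/3. Minimum is 6 at row 2 (x3 leaves); pivot element 1/4.
Divide row 2 by 1/4; eliminate column x2 from the other rows.
obj-row update in column x1: -3/2 − (-13/2)·5 = 31.

31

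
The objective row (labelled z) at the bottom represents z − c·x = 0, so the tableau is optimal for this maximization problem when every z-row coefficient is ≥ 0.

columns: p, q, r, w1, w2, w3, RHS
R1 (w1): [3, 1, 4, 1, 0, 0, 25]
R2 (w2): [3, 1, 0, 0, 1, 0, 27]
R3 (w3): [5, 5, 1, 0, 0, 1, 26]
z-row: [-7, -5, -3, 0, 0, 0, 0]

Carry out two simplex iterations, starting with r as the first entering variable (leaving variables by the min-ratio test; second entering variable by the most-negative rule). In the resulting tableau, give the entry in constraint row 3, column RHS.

Ratio test on column r — row 1: 25/4 = 25/4; row 2: entry 0 ≤ 0; row 3: 26/1 = 26. Minimum is 25/4 at row 1 (w1 leaves); pivot element 4.
Divide row 1 by 4; eliminate column r from the other rows.
Second iteration: most negative z-row entry is -19/4 in column p, so p enters.
Ratio test on column p — row 1: (25/4)/(3/4) = 25/3; row 2: 27/3 = 9; row 3: (79/4)/(17/4) = 79/17. Minimum is 79/17 at row 3 (w3 leaves); pivot element 17/4.
Divide row 3 by 17/4; eliminate column p from the other rows.
After both pivots, the entry at constraint row 3, column RHS is 79/17.

79/17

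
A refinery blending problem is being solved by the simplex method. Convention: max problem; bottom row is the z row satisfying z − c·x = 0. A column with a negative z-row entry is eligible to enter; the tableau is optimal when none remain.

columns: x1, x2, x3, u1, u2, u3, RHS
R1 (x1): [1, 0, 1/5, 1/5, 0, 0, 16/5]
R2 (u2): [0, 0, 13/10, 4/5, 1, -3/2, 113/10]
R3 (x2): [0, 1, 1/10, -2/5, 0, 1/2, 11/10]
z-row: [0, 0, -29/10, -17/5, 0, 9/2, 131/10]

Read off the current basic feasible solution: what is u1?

0

u1 is not in the basis, so in the current basic feasible solution u1 = 0.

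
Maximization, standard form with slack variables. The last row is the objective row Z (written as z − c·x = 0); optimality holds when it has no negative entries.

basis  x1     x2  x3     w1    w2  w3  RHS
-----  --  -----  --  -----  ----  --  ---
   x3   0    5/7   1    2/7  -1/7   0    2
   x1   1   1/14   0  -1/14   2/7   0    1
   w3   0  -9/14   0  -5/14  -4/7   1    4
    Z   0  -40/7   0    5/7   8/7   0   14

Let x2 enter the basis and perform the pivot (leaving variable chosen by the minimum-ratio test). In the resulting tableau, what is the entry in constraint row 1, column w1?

2/5

Ratio test on column x2 — row 1: 2/(5/7) = 14/5; row 2: 1/(1/14) = 14; row 3: entry -9/14 ≤ 0. Minimum is 14/5 at row 1 (x3 leaves); pivot element 5/7.
Divide row 1 by 5/7; eliminate column x2 from the other rows.
In the new row 1, the w1 entry is the old entry divided by the pivot: (2/7)/(5/7) = 2/5.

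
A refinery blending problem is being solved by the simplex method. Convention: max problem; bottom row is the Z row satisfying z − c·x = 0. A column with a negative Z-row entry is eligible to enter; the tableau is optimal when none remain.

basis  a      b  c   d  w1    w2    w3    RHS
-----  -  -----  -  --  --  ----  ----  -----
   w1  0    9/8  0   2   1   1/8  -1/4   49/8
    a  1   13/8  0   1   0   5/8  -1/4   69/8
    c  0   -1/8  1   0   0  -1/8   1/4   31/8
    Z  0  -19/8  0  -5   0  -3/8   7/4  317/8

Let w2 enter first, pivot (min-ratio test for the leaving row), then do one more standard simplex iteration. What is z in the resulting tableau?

500/9

Ratio test on column w2 — row 1: (49/8)/(1/8) = 49; row 2: (69/8)/(5/8) = 69/5; row 3: entry -1/8 ≤ 0. Minimum is 69/5 at row 2 (a leaves); pivot element 5/8.
Pivot on row 2; the Z-row RHS becomes 317/8 − (-3/8)·(69/5) = 224/5.
Next entering variable (most negative Z-row entry -22/5): d.
Ratio test on column d — row 1: (22/5)/(9/5) = 22/9; row 2: (69/5)/(8/5) = 69/8; row 3: (28/5)/(1/5) = 28. Minimum is 22/9 at row 1 (w1 leaves); pivot element 9/5.
After the second pivot the Z-row RHS is 224/5 − (-22/5)·(22/9) = 500/9.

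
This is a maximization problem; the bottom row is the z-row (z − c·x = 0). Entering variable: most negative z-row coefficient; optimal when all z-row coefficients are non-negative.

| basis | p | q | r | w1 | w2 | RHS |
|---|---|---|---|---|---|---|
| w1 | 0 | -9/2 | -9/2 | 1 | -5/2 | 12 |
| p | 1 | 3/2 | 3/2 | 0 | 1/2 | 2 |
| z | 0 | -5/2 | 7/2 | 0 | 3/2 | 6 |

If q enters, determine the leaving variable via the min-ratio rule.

Column q entries and ratios — w1: -9/2 ≤ 0, skip; p: 2/(3/2) = 4/3.
Smallest ratio is 4/3 in the row of p, so p leaves.

p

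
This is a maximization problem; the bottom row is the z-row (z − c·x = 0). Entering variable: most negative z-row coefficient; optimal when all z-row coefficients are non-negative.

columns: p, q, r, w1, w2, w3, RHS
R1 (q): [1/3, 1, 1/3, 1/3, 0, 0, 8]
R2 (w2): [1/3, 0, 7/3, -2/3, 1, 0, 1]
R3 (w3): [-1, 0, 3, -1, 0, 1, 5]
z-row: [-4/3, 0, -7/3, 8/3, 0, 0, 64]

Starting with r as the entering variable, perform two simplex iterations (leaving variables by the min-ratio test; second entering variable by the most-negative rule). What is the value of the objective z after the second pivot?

68

Ratio test on column r — row 1: 8/(1/3) = 24; row 2: 1/(7/3) = 3/7; row 3: 5/3 = 5/3. Minimum is 3/7 at row 2 (w2 leaves); pivot element 7/3.
Pivot on row 2; the z-row RHS becomes 64 − (-7/3)·(3/7) = 65.
Next entering variable (most negative z-row entry -1): p.
Ratio test on column p — row 1: (55/7)/(2/7) = 55/2; row 2: (3/7)/(1/7) = 3; row 3: entry -10/7 ≤ 0. Minimum is 3 at row 2 (r leaves); pivot element 1/7.
After the second pivot the z-row RHS is 65 − (-1)·3 = 68.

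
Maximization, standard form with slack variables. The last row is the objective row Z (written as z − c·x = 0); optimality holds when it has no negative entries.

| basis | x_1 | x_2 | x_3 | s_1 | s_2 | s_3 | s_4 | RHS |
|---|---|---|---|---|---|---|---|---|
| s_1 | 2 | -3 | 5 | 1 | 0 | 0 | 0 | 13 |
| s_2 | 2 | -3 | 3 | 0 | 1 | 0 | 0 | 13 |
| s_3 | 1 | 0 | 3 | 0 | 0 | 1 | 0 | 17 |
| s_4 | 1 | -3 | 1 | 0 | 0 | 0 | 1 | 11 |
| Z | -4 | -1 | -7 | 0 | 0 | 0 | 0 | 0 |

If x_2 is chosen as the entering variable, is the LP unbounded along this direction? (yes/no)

yes

Every constraint-row entry in column x_2 is ≤ 0, so increasing x_2 is unbounded.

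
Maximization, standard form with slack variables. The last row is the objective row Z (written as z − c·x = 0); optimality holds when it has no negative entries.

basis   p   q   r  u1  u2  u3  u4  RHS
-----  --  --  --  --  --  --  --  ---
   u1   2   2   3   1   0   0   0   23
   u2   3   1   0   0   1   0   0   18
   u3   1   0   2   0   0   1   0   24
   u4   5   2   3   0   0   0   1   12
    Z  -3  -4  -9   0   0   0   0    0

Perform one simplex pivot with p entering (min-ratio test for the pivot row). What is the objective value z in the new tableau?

36/5

Ratio test on column p — row 1: 23/2 = 23/2; row 2: 18/3 = 6; row 3: 24/1 = 24; row 4: 12/5 = 12/5. Minimum is 12/5 at row 4 (u4 leaves); pivot element 5.
Pivot on row 4; the Z-row RHS becomes 0 − (-3)·(12/5) = 36/5.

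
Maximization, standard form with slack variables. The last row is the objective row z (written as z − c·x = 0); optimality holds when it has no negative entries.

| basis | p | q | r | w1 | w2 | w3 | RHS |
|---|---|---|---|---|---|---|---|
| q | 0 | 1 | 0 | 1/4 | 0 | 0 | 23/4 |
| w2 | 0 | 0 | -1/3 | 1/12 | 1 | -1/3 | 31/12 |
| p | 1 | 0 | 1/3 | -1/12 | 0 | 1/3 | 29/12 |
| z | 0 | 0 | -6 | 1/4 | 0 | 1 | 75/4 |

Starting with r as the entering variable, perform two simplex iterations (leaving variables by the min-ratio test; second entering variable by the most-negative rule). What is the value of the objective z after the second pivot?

91

Ratio test on column r — row 1: entry 0 ≤ 0; row 2: entry -1/3 ≤ 0; row 3: (29/12)/(1/3) = 29/4. Minimum is 29/4 at row 3 (p leaves); pivot element 1/3.
Pivot on row 3; the z-row RHS becomes 75/4 − (-6)·(29/4) = 249/4.
Next entering variable (most negative z-row entry -5/4): w1.
Ratio test on column w1 — row 1: (23/4)/(1/4) = 23; row 2: entry 0 ≤ 0; row 3: entry -1/4 ≤ 0. Minimum is 23 at row 1 (q leaves); pivot element 1/4.
After the second pivot the z-row RHS is 249/4 − (-5/4)·23 = 91.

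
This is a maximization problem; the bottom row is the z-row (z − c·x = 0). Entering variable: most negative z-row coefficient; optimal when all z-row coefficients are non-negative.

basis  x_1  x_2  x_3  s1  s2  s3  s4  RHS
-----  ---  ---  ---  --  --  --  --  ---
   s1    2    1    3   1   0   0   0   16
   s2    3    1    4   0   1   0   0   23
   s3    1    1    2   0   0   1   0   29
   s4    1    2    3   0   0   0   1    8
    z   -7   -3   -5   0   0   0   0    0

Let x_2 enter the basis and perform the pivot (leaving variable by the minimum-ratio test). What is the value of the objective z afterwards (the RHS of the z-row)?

12

Ratio test on column x_2 — row 1: 16/1 = 16; row 2: 23/1 = 23; row 3: 29/1 = 29; row 4: 8/2 = 4. Minimum is 4 at row 4 (s4 leaves); pivot element 2.
Pivot on row 4; the z-row RHS becomes 0 − (-3)·4 = 12.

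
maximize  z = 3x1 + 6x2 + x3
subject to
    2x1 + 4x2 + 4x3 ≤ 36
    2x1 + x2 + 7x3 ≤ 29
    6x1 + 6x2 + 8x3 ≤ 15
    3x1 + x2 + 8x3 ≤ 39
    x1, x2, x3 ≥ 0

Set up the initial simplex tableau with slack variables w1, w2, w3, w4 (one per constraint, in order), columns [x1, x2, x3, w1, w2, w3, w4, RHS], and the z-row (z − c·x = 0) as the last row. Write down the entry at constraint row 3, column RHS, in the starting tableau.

15

The RHS of constraint 3 is b_3 = 15.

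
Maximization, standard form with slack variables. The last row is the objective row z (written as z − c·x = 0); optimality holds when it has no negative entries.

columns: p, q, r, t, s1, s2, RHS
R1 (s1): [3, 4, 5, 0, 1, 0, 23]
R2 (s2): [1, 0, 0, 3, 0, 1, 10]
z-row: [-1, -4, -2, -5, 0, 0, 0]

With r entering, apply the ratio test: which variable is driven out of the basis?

s1

Column r entries and ratios — s1: 23/5 = 23/5; s2: 0 ≤ 0, skip.
Smallest ratio is 23/5 in the row of s1, so s1 leaves.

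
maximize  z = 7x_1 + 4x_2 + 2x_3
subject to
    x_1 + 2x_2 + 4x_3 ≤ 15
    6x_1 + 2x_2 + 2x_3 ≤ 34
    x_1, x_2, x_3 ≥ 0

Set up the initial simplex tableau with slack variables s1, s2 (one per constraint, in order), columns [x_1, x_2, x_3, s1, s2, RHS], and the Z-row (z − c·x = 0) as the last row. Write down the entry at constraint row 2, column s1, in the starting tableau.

Slack s1 belongs to constraint 1; its column is the unit vector e_1, so the entry in row 2 is 0.

0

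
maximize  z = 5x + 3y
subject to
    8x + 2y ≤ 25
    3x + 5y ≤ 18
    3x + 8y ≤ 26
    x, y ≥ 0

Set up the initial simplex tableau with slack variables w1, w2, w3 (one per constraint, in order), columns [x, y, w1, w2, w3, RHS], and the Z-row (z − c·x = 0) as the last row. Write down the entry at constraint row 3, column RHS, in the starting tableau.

The RHS of constraint 3 is b_3 = 26.

26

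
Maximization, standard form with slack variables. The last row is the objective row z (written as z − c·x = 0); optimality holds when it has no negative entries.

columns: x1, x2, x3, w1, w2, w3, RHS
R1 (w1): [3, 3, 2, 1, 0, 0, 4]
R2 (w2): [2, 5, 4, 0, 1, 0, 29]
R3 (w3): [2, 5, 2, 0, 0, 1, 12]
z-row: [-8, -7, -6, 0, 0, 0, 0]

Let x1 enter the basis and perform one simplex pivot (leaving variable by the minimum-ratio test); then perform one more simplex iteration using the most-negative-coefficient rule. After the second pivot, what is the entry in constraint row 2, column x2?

Ratio test on column x1 — row 1: 4/3 = 4/3; row 2: 29/2 = 29/2; row 3: 12/2 = 6. Minimum is 4/3 at row 1 (w1 leaves); pivot element 3.
Divide row 1 by 3; eliminate column x1 from the other rows.
Second iteration: most negative z-row entry is -2/3 in column x3, so x3 enters.
Ratio test on column x3 — row 1: (4/3)/(2/3) = 2; row 2: (79/3)/(8/3) = 79/8; row 3: (28/3)/(2/3) = 14. Minimum is 2 at row 1 (x1 leaves); pivot element 2/3.
Divide row 1 by 2/3; eliminate column x3 from the other rows.
After both pivots, the entry at constraint row 2, column x2 is -1.

-1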